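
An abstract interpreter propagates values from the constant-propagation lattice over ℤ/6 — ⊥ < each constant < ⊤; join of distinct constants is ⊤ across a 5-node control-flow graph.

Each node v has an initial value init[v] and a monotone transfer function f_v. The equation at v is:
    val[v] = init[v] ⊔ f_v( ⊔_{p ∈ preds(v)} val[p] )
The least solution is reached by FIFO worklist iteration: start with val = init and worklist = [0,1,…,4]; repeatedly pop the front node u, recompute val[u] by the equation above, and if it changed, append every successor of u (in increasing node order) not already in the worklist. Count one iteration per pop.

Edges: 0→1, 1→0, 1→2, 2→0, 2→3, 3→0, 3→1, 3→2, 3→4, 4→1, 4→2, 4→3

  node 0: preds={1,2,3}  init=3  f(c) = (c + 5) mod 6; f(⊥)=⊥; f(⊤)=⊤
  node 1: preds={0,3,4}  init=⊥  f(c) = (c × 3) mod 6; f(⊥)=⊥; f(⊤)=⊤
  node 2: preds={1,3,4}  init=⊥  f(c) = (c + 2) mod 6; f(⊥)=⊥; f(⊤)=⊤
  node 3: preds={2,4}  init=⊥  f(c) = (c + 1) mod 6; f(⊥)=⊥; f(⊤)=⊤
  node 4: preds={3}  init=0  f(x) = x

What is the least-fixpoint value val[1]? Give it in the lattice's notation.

Trace (9 dequeues):
  [1] u=0 | in ⊥ | out 3 | ==
  [2] u=1 | in ⊤ | out ⊤ | prev ⊥ | push {0}
  [3] u=2 | in ⊤ | out ⊤ | prev ⊥ | push {}
  [4] u=3 | in ⊤ | out ⊤ | prev ⊥ | push {1,2}
  [5] u=4 | in ⊤ | out ⊤ | prev 0 | push {3}
  [6] u=0 | in ⊤ | out ⊤ | prev 3 | push {}
  [7] u=1 | in ⊤ | out ⊤ | ==
  [8] u=2 | in ⊤ | out ⊤ | ==
  [9] u=3 | in ⊤ | out ⊤ | ==

Converged values:
  [0] ⊤
  [1] ⊤
  [2] ⊤
  [3] ⊤
  [4] ⊤

⊤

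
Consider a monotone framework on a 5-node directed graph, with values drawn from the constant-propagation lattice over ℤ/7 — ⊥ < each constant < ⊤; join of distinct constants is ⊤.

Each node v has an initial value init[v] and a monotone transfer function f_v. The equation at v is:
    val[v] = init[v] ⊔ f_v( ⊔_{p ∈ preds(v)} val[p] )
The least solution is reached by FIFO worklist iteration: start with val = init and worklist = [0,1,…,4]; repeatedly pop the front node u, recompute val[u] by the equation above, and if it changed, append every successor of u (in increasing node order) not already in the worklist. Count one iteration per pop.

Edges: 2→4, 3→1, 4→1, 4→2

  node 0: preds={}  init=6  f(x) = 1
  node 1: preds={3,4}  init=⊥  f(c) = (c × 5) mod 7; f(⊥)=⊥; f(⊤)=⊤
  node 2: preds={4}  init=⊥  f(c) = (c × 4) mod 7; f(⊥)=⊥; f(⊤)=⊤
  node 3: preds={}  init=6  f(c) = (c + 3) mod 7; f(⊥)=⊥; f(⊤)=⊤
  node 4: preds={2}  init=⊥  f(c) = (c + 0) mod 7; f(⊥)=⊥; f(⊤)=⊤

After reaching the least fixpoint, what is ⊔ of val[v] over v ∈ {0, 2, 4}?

⊤

Worklist (5 pops):
  #1 pop 0: in=⊥ → ⊤ (was 6); enqueue []
  #2 pop 1: in=6 → 2 (was ⊥); enqueue []
  #3 pop 2: in=⊥ → ⊥ (no change)
  #4 pop 3: in=⊥ → 6 (no change)
  #5 pop 4: in=⊥ → ⊥ (no change)

Fixpoint:
  val[0] = ⊤
  val[1] = 2
  val[2] = ⊥
  val[3] = 6
  val[4] = ⊥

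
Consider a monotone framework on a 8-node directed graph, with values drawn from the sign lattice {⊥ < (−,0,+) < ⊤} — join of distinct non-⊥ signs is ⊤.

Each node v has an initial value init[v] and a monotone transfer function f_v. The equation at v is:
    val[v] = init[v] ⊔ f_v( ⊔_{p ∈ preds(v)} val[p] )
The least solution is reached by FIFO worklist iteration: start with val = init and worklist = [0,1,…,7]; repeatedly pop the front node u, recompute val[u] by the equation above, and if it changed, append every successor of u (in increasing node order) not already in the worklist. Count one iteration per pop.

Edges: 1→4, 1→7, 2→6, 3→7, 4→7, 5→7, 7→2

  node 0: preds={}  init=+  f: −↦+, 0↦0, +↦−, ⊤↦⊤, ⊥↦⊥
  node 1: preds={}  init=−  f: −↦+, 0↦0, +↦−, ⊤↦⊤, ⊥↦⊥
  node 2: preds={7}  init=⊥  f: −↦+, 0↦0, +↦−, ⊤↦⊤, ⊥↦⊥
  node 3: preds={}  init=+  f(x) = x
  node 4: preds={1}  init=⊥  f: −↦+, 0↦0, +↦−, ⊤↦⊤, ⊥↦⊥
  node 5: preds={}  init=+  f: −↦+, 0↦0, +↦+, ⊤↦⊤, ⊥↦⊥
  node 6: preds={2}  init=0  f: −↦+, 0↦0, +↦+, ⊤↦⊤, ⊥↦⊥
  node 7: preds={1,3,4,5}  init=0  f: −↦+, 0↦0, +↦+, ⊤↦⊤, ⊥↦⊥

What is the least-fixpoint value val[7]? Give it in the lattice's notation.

Trace (10 dequeues):
  [1] u=0 | in ⊥ | out + | ==
  [2] u=1 | in ⊥ | out − | ==
  [3] u=2 | in 0 | out 0 | prev ⊥ | push {}
  [4] u=3 | in ⊥ | out + | ==
  [5] u=4 | in − | out + | prev ⊥ | push {}
  [6] u=5 | in ⊥ | out + | ==
  [7] u=6 | in 0 | out 0 | ==
  [8] u=7 | in ⊤ | out ⊤ | prev 0 | push {2}
  [9] u=2 | in ⊤ | out ⊤ | prev 0 | push {6}
  [10] u=6 | in ⊤ | out ⊤ | prev 0 | push {}

Converged values:
  [0] +
  [1] −
  [2] ⊤
  [3] +
  [4] +
  [5] +
  [6] ⊤
  [7] ⊤

⊤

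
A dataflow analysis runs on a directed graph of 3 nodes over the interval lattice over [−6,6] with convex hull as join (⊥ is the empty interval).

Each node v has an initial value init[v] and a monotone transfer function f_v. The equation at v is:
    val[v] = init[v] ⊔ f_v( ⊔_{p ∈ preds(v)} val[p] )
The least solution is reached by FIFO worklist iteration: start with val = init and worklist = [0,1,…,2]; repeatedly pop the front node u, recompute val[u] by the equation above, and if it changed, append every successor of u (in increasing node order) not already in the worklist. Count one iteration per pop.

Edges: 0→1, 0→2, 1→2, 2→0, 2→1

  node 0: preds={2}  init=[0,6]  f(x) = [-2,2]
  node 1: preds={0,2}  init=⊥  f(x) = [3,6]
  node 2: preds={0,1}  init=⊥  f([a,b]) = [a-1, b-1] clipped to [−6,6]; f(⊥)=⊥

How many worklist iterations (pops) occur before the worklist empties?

Iteration log — 5 steps:
  step 1. node 0  ⊔preds=⊥  new=[-2,6]  old=[0,6]  +wl: 
  step 2. node 1  ⊔preds=[-2,6]  new=[3,6]  old=⊥  +wl: 
  step 3. node 2  ⊔preds=[-2,6]  new=[-3,5]  old=⊥  +wl: 0,1
  step 4. node 0  ⊔preds=[-3,5]  new=[-2,6]  stable
  step 5. node 1  ⊔preds=[-3,6]  new=[3,6]  stable

Least fixpoint reached:
  node 0: [-2,6]
  node 1: [3,6]
  node 2: [-3,5]

5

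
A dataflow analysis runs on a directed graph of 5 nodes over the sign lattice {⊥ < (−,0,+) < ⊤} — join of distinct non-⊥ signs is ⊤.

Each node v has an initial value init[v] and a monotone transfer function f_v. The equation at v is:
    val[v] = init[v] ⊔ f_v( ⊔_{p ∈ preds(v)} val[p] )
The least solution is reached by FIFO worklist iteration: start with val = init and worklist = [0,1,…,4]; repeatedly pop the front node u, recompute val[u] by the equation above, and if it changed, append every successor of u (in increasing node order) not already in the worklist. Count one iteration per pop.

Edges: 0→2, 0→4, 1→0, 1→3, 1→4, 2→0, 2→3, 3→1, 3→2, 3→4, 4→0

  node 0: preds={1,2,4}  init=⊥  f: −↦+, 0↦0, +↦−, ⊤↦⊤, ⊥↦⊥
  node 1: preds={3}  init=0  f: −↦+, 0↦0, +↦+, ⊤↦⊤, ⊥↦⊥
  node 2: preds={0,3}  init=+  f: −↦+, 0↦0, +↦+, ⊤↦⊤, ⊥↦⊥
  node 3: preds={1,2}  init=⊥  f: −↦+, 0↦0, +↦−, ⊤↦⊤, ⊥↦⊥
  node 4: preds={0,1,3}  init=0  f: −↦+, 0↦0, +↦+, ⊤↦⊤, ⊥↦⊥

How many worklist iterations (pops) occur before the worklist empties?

11

Worklist (11 pops):
  #1 pop 0: in=⊤ → ⊤ (was ⊥); enqueue []
  #2 pop 1: in=⊥ → 0 (no change)
  #3 pop 2: in=⊤ → ⊤ (was +); enqueue [0]
  #4 pop 3: in=⊤ → ⊤ (was ⊥); enqueue [1,2]
  #5 pop 4: in=⊤ → ⊤ (was 0); enqueue []
  #6 pop 0: in=⊤ → ⊤ (no change)
  #7 pop 1: in=⊤ → ⊤ (was 0); enqueue [0,3,4]
  #8 pop 2: in=⊤ → ⊤ (no change)
  #9 pop 0: in=⊤ → ⊤ (no change)
  #10 pop 3: in=⊤ → ⊤ (no change)
  #11 pop 4: in=⊤ → ⊤ (no change)

Fixpoint:
  val[0] = ⊤
  val[1] = ⊤
  val[2] = ⊤
  val[3] = ⊤
  val[4] = ⊤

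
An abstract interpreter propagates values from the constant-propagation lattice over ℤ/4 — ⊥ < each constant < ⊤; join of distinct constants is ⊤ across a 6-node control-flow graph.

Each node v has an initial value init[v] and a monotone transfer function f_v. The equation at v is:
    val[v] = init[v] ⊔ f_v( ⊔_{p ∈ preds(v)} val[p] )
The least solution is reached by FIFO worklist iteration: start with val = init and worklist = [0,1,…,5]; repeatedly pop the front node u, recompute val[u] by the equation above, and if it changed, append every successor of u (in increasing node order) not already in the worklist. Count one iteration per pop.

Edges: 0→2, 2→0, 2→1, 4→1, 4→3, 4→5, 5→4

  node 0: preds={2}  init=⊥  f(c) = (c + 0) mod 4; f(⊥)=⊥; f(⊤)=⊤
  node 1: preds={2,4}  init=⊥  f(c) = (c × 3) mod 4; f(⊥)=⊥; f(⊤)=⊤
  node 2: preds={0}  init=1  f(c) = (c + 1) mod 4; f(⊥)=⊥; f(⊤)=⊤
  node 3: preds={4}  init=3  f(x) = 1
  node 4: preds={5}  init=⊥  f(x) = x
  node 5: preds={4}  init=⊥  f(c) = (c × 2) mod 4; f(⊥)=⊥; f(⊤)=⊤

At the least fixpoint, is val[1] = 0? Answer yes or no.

Worklist (9 pops):
  #1 pop 0: in=1 → 1 (was ⊥); enqueue []
  #2 pop 1: in=1 → 3 (was ⊥); enqueue []
  #3 pop 2: in=1 → ⊤ (was 1); enqueue [0,1]
  #4 pop 3: in=⊥ → ⊤ (was 3); enqueue []
  #5 pop 4: in=⊥ → ⊥ (no change)
  #6 pop 5: in=⊥ → ⊥ (no change)
  #7 pop 0: in=⊤ → ⊤ (was 1); enqueue [2]
  #8 pop 1: in=⊤ → ⊤ (was 3); enqueue []
  #9 pop 2: in=⊤ → ⊤ (no change)

Fixpoint:
  val[0] = ⊤
  val[1] = ⊤
  val[2] = ⊤
  val[3] = ⊤
  val[4] = ⊥
  val[5] = ⊥

no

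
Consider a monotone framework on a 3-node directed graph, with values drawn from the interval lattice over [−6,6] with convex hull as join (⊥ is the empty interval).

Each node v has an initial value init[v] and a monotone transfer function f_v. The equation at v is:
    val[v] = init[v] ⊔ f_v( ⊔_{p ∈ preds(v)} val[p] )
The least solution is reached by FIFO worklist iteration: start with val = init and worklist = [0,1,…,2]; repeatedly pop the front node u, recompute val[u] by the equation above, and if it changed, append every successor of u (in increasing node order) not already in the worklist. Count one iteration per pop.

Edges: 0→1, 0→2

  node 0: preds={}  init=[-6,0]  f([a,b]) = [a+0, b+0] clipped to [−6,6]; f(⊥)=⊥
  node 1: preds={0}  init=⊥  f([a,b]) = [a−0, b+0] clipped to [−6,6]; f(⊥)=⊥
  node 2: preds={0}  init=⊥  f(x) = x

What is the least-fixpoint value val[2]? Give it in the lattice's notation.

Trace (3 dequeues):
  [1] u=0 | in ⊥ | out [-6,0] | ==
  [2] u=1 | in [-6,0] | out [-6,0] | prev ⊥ | push {}
  [3] u=2 | in [-6,0] | out [-6,0] | prev ⊥ | push {}

Converged values:
  [0] [-6,0]
  [1] [-6,0]
  [2] [-6,0]

[-6,0]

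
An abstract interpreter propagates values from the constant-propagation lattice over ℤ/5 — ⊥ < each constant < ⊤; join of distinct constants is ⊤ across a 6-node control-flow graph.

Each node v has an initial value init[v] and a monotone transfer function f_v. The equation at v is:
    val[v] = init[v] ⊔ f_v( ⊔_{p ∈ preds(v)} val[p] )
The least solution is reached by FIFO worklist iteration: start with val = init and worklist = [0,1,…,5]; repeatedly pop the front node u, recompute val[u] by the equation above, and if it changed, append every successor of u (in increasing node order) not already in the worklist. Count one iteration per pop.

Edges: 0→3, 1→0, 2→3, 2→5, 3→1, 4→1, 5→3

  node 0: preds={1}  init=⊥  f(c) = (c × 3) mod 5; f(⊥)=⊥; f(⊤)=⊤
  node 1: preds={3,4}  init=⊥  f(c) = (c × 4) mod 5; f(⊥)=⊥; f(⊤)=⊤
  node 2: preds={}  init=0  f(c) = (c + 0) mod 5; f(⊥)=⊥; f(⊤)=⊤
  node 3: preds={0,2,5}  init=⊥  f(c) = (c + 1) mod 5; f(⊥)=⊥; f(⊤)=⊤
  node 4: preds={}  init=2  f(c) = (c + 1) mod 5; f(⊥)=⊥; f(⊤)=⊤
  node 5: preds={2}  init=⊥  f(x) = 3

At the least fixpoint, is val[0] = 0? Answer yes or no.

no

Iteration log — 12 steps:
  step 1. node 0  ⊔preds=⊥  new=⊥  stable
  step 2. node 1  ⊔preds=2  new=3  old=⊥  +wl: 0
  step 3. node 2  ⊔preds=⊥  new=0  stable
  step 4. node 3  ⊔preds=0  new=1  old=⊥  +wl: 1
  step 5. node 4  ⊔preds=⊥  new=2  stable
  step 6. node 5  ⊔preds=0  new=3  old=⊥  +wl: 3
  step 7. node 0  ⊔preds=3  new=4  old=⊥  +wl: 
  step 8. node 1  ⊔preds=⊤  new=⊤  old=3  +wl: 0
  step 9. node 3  ⊔preds=⊤  new=⊤  old=1  +wl: 1
  step 10. node 0  ⊔preds=⊤  new=⊤  old=4  +wl: 3
  step 11. node 1  ⊔preds=⊤  new=⊤  stable
  step 12. node 3  ⊔preds=⊤  new=⊤  stable

Least fixpoint reached:
  node 0: ⊤
  node 1: ⊤
  node 2: 0
  node 3: ⊤
  node 4: 2
  node 5: 3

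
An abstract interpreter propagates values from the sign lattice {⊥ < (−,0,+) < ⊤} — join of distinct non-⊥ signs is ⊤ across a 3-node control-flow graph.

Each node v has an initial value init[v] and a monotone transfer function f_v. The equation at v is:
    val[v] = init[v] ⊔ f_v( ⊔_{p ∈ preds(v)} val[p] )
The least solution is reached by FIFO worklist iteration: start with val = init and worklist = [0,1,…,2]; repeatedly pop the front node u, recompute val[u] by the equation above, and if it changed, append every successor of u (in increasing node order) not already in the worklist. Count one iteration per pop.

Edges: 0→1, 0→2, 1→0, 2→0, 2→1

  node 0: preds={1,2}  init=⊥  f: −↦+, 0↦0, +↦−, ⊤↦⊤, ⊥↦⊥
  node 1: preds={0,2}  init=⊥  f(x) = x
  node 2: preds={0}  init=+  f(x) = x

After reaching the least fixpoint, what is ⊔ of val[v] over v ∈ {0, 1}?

⊤

Iteration log — 6 steps:
  step 1. node 0  ⊔preds=+  new=−  old=⊥  +wl: 
  step 2. node 1  ⊔preds=⊤  new=⊤  old=⊥  +wl: 0
  step 3. node 2  ⊔preds=−  new=⊤  old=+  +wl: 1
  step 4. node 0  ⊔preds=⊤  new=⊤  old=−  +wl: 2
  step 5. node 1  ⊔preds=⊤  new=⊤  stable
  step 6. node 2  ⊔preds=⊤  new=⊤  stable

Least fixpoint reached:
  node 0: ⊤
  node 1: ⊤
  node 2: ⊤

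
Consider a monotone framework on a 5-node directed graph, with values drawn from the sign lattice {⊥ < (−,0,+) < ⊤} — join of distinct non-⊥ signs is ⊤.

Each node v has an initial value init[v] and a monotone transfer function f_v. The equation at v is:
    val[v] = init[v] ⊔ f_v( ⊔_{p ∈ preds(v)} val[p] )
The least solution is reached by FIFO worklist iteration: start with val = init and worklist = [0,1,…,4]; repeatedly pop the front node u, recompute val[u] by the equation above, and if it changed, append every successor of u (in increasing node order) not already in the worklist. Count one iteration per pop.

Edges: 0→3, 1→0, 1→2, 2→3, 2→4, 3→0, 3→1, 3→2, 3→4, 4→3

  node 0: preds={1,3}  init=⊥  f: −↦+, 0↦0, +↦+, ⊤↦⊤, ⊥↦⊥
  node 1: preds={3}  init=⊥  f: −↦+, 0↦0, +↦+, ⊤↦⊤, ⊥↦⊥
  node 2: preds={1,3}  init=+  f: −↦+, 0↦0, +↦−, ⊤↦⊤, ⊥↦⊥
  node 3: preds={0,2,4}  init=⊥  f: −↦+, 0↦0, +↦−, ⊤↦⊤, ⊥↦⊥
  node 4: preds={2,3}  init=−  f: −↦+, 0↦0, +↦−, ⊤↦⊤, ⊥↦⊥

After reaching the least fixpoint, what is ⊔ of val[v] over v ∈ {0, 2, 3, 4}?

⊤

Worklist (11 pops):
  #1 pop 0: in=⊥ → ⊥ (no change)
  #2 pop 1: in=⊥ → ⊥ (no change)
  #3 pop 2: in=⊥ → + (no change)
  #4 pop 3: in=⊤ → ⊤ (was ⊥); enqueue [0,1,2]
  #5 pop 4: in=⊤ → ⊤ (was −); enqueue [3]
  #6 pop 0: in=⊤ → ⊤ (was ⊥); enqueue []
  #7 pop 1: in=⊤ → ⊤ (was ⊥); enqueue [0]
  #8 pop 2: in=⊤ → ⊤ (was +); enqueue [4]
  #9 pop 3: in=⊤ → ⊤ (no change)
  #10 pop 0: in=⊤ → ⊤ (no change)
  #11 pop 4: in=⊤ → ⊤ (no change)

Fixpoint:
  val[0] = ⊤
  val[1] = ⊤
  val[2] = ⊤
  val[3] = ⊤
  val[4] = ⊤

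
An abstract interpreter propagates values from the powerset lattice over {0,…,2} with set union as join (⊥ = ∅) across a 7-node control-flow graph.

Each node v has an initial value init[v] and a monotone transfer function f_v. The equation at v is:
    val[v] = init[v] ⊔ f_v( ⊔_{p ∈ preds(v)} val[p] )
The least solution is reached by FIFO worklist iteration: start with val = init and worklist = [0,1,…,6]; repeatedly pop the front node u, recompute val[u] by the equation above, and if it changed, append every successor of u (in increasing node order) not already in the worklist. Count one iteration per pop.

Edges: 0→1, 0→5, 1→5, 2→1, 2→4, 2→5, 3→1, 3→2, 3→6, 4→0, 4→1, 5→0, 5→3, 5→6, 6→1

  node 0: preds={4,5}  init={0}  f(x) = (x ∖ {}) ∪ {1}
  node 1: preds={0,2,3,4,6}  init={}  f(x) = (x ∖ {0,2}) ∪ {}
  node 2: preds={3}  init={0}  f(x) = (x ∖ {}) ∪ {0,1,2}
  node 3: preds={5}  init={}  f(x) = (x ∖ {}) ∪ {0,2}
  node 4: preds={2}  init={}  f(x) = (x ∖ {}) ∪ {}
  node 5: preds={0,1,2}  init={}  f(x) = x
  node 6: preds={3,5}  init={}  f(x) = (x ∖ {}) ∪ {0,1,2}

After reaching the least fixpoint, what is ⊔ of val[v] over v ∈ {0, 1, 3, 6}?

Worklist (15 pops):
  #1 pop 0: in={} → {0,1} (was {0}); enqueue []
  #2 pop 1: in={0,1} → {1} (was {}); enqueue []
  #3 pop 2: in={} → {0,1,2} (was {0}); enqueue [1]
  #4 pop 3: in={} → {0,2} (was {}); enqueue [2]
  #5 pop 4: in={0,1,2} → {0,1,2} (was {}); enqueue [0]
  #6 pop 5: in={0,1,2} → {0,1,2} (was {}); enqueue [3]
  #7 pop 6: in={0,1,2} → {0,1,2} (was {}); enqueue []
  #8 pop 1: in={0,1,2} → {1} (no change)
  #9 pop 2: in={0,2} → {0,1,2} (no change)
  #10 pop 0: in={0,1,2} → {0,1,2} (was {0,1}); enqueue [1,5]
  #11 pop 3: in={0,1,2} → {0,1,2} (was {0,2}); enqueue [2,6]
  #12 pop 1: in={0,1,2} → {1} (no change)
  #13 pop 5: in={0,1,2} → {0,1,2} (no change)
  #14 pop 2: in={0,1,2} → {0,1,2} (no change)
  #15 pop 6: in={0,1,2} → {0,1,2} (no change)

Fixpoint:
  val[0] = {0,1,2}
  val[1] = {1}
  val[2] = {0,1,2}
  val[3] = {0,1,2}
  val[4] = {0,1,2}
  val[5] = {0,1,2}
  val[6] = {0,1,2}

{0,1,2}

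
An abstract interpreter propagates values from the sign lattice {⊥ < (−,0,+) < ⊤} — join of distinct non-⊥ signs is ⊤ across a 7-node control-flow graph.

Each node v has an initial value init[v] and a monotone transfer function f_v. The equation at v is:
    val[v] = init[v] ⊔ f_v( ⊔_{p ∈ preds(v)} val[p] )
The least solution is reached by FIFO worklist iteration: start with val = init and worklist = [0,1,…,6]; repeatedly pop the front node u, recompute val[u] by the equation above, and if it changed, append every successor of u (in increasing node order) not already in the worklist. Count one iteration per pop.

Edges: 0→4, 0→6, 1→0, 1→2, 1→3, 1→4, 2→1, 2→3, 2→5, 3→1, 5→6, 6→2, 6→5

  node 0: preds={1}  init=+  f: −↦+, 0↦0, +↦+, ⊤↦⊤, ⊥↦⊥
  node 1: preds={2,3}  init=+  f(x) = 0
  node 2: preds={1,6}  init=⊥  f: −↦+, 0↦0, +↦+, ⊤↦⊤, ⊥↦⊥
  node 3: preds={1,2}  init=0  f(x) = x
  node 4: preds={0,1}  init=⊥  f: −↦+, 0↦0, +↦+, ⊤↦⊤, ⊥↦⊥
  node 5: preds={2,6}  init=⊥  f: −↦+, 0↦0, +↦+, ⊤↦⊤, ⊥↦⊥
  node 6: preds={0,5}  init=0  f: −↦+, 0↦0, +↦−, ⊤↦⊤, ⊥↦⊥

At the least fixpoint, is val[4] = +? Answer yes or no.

no

Worklist (13 pops):
  #1 pop 0: in=+ → + (no change)
  #2 pop 1: in=0 → ⊤ (was +); enqueue [0]
  #3 pop 2: in=⊤ → ⊤ (was ⊥); enqueue [1]
  #4 pop 3: in=⊤ → ⊤ (was 0); enqueue []
  #5 pop 4: in=⊤ → ⊤ (was ⊥); enqueue []
  #6 pop 5: in=⊤ → ⊤ (was ⊥); enqueue []
  #7 pop 6: in=⊤ → ⊤ (was 0); enqueue [2,5]
  #8 pop 0: in=⊤ → ⊤ (was +); enqueue [4,6]
  #9 pop 1: in=⊤ → ⊤ (no change)
  #10 pop 2: in=⊤ → ⊤ (no change)
  #11 pop 5: in=⊤ → ⊤ (no change)
  #12 pop 4: in=⊤ → ⊤ (no change)
  #13 pop 6: in=⊤ → ⊤ (no change)

Fixpoint:
  val[0] = ⊤
  val[1] = ⊤
  val[2] = ⊤
  val[3] = ⊤
  val[4] = ⊤
  val[5] = ⊤
  val[6] = ⊤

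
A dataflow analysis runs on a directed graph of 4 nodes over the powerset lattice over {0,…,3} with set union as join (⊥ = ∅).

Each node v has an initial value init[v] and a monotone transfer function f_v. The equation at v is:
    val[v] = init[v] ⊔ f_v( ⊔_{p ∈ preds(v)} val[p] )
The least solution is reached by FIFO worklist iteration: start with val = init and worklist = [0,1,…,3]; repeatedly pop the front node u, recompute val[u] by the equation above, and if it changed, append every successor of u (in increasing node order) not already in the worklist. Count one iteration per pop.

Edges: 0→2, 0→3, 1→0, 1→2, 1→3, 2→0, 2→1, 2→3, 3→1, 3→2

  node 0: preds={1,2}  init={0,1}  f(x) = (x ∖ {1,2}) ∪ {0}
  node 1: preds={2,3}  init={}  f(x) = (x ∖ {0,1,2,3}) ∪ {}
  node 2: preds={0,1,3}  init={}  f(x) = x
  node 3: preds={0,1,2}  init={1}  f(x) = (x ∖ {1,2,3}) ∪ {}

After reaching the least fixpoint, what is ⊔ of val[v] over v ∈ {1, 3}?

Worklist (7 pops):
  #1 pop 0: in={} → {0,1} (no change)
  #2 pop 1: in={1} → {} (no change)
  #3 pop 2: in={0,1} → {0,1} (was {}); enqueue [0,1]
  #4 pop 3: in={0,1} → {0,1} (was {1}); enqueue [2]
  #5 pop 0: in={0,1} → {0,1} (no change)
  #6 pop 1: in={0,1} → {} (no change)
  #7 pop 2: in={0,1} → {0,1} (no change)

Fixpoint:
  val[0] = {0,1}
  val[1] = {}
  val[2] = {0,1}
  val[3] = {0,1}

{0,1}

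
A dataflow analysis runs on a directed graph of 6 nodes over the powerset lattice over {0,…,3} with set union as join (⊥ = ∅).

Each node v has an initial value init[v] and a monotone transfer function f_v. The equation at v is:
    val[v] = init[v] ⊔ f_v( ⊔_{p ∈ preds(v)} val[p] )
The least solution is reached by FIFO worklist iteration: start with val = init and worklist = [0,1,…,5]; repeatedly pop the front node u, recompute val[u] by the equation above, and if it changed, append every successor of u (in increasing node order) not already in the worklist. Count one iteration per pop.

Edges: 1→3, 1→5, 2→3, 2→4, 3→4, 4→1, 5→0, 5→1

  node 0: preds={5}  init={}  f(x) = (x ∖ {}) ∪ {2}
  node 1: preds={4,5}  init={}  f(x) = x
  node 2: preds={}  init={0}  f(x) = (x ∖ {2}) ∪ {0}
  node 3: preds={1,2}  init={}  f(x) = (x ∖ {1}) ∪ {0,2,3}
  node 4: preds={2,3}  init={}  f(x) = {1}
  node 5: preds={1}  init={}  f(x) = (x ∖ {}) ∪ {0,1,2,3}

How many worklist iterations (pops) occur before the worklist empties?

10

Worklist (10 pops):
  #1 pop 0: in={} → {2} (was {}); enqueue []
  #2 pop 1: in={} → {} (no change)
  #3 pop 2: in={} → {0} (no change)
  #4 pop 3: in={0} → {0,2,3} (was {}); enqueue []
  #5 pop 4: in={0,2,3} → {1} (was {}); enqueue [1]
  #6 pop 5: in={} → {0,1,2,3} (was {}); enqueue [0]
  #7 pop 1: in={0,1,2,3} → {0,1,2,3} (was {}); enqueue [3,5]
  #8 pop 0: in={0,1,2,3} → {0,1,2,3} (was {2}); enqueue []
  #9 pop 3: in={0,1,2,3} → {0,2,3} (no change)
  #10 pop 5: in={0,1,2,3} → {0,1,2,3} (no change)

Fixpoint:
  val[0] = {0,1,2,3}
  val[1] = {0,1,2,3}
  val[2] = {0}
  val[3] = {0,2,3}
  val[4] = {1}
  val[5] = {0,1,2,3}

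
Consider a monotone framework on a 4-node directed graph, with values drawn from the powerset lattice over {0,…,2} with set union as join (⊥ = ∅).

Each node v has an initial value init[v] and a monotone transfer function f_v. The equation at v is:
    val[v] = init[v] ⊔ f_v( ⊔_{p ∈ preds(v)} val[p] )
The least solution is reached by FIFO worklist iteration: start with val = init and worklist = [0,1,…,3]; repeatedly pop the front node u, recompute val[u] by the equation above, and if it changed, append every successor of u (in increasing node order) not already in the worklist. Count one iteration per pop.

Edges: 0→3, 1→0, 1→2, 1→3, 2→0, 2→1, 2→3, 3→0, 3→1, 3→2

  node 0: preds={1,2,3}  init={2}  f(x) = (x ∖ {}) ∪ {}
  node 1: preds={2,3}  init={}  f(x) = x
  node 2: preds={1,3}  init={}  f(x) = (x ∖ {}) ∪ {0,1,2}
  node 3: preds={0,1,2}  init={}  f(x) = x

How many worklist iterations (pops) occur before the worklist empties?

9

Trace (9 dequeues):
  [1] u=0 | in {} | out {2} | ==
  [2] u=1 | in {} | out {} | ==
  [3] u=2 | in {} | out {0,1,2} | prev {} | push {0,1}
  [4] u=3 | in {0,1,2} | out {0,1,2} | prev {} | push {2}
  [5] u=0 | in {0,1,2} | out {0,1,2} | prev {2} | push {3}
  [6] u=1 | in {0,1,2} | out {0,1,2} | prev {} | push {0}
  [7] u=2 | in {0,1,2} | out {0,1,2} | ==
  [8] u=3 | in {0,1,2} | out {0,1,2} | ==
  [9] u=0 | in {0,1,2} | out {0,1,2} | ==

Converged values:
  [0] {0,1,2}
  [1] {0,1,2}
  [2] {0,1,2}
  [3] {0,1,2}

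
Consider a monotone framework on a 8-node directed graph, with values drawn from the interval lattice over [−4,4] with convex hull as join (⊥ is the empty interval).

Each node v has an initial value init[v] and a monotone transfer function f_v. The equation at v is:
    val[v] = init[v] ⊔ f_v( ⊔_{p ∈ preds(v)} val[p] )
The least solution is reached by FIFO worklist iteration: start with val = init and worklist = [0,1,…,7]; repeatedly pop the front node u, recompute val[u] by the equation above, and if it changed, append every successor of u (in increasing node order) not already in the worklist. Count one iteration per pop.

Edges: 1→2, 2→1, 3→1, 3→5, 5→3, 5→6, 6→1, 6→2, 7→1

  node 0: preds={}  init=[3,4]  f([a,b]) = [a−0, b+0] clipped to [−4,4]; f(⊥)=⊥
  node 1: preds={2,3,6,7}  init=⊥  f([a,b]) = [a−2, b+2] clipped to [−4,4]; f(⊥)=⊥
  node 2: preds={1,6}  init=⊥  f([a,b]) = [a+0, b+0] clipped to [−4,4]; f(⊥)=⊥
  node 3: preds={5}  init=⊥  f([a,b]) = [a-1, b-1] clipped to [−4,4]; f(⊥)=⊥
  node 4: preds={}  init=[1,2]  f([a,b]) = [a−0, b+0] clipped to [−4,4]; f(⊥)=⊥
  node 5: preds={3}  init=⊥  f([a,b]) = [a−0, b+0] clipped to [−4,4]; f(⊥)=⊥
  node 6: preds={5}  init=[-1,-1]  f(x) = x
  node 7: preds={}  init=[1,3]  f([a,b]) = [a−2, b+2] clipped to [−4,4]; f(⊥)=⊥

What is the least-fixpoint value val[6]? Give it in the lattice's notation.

Worklist (11 pops):
  #1 pop 0: in=⊥ → [3,4] (no change)
  #2 pop 1: in=[-1,3] → [-3,4] (was ⊥); enqueue []
  #3 pop 2: in=[-3,4] → [-3,4] (was ⊥); enqueue [1]
  #4 pop 3: in=⊥ → ⊥ (no change)
  #5 pop 4: in=⊥ → [1,2] (no change)
  #6 pop 5: in=⊥ → ⊥ (no change)
  #7 pop 6: in=⊥ → [-1,-1] (no change)
  #8 pop 7: in=⊥ → [1,3] (no change)
  #9 pop 1: in=[-3,4] → [-4,4] (was [-3,4]); enqueue [2]
  #10 pop 2: in=[-4,4] → [-4,4] (was [-3,4]); enqueue [1]
  #11 pop 1: in=[-4,4] → [-4,4] (no change)

Fixpoint:
  val[0] = [3,4]
  val[1] = [-4,4]
  val[2] = [-4,4]
  val[3] = ⊥
  val[4] = [1,2]
  val[5] = ⊥
  val[6] = [-1,-1]
  val[7] = [1,3]

[-1,-1]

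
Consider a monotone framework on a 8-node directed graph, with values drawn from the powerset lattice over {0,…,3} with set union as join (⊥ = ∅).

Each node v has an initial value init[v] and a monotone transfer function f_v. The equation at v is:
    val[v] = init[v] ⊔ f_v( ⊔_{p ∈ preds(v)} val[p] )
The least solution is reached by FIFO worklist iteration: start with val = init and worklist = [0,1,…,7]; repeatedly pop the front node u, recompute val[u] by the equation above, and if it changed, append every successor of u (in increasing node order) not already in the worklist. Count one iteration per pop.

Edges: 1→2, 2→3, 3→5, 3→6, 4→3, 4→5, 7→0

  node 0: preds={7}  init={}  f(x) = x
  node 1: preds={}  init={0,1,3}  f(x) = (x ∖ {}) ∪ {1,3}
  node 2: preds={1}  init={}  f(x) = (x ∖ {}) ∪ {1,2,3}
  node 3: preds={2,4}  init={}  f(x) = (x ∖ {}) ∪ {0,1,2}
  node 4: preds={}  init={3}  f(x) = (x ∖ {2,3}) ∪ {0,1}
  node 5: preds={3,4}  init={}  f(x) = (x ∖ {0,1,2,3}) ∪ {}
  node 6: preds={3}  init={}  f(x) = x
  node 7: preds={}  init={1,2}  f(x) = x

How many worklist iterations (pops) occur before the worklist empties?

9

Trace (9 dequeues):
  [1] u=0 | in {1,2} | out {1,2} | prev {} | push {}
  [2] u=1 | in {} | out {0,1,3} | ==
  [3] u=2 | in {0,1,3} | out {0,1,2,3} | prev {} | push {}
  [4] u=3 | in {0,1,2,3} | out {0,1,2,3} | prev {} | push {}
  [5] u=4 | in {} | out {0,1,3} | prev {3} | push {3}
  [6] u=5 | in {0,1,2,3} | out {} | ==
  [7] u=6 | in {0,1,2,3} | out {0,1,2,3} | prev {} | push {}
  [8] u=7 | in {} | out {1,2} | ==
  [9] u=3 | in {0,1,2,3} | out {0,1,2,3} | ==

Converged values:
  [0] {1,2}
  [1] {0,1,3}
  [2] {0,1,2,3}
  [3] {0,1,2,3}
  [4] {0,1,3}
  [5] {}
  [6] {0,1,2,3}
  [7] {1,2}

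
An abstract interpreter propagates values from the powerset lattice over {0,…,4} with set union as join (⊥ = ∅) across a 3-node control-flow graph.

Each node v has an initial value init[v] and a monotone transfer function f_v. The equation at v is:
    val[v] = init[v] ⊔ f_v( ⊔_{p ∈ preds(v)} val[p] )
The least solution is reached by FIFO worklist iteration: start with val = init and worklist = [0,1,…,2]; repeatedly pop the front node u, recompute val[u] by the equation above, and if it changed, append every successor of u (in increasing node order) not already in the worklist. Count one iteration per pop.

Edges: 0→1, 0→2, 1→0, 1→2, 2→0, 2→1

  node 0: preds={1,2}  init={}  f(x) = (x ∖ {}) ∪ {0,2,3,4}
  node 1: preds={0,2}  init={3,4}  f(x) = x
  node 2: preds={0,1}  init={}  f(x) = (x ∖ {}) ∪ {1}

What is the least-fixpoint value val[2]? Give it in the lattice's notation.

Worklist (7 pops):
  #1 pop 0: in={3,4} → {0,2,3,4} (was {}); enqueue []
  #2 pop 1: in={0,2,3,4} → {0,2,3,4} (was {3,4}); enqueue [0]
  #3 pop 2: in={0,2,3,4} → {0,1,2,3,4} (was {}); enqueue [1]
  #4 pop 0: in={0,1,2,3,4} → {0,1,2,3,4} (was {0,2,3,4}); enqueue [2]
  #5 pop 1: in={0,1,2,3,4} → {0,1,2,3,4} (was {0,2,3,4}); enqueue [0]
  #6 pop 2: in={0,1,2,3,4} → {0,1,2,3,4} (no change)
  #7 pop 0: in={0,1,2,3,4} → {0,1,2,3,4} (no change)

Fixpoint:
  val[0] = {0,1,2,3,4}
  val[1] = {0,1,2,3,4}
  val[2] = {0,1,2,3,4}

{0,1,2,3,4}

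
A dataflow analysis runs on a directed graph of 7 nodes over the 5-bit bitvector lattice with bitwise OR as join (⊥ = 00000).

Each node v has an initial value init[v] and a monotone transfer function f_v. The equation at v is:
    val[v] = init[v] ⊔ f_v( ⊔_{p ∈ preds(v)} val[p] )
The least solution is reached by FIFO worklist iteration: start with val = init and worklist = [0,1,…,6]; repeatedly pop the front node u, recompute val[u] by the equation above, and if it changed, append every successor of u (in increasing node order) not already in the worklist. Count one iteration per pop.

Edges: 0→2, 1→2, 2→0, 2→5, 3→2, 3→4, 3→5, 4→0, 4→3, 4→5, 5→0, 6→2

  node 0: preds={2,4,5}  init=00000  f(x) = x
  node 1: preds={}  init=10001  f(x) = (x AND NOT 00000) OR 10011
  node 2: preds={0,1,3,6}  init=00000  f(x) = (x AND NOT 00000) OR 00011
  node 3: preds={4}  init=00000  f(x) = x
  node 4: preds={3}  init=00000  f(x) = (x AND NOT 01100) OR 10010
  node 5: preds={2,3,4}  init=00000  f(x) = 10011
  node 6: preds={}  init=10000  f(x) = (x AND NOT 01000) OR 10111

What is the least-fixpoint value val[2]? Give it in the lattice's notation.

10111

Worklist (14 pops):
  #1 pop 0: in=00000 → 00000 (no change)
  #2 pop 1: in=00000 → 10011 (was 10001); enqueue []
  #3 pop 2: in=10011 → 10011 (was 00000); enqueue [0]
  #4 pop 3: in=00000 → 00000 (no change)
  #5 pop 4: in=00000 → 10010 (was 00000); enqueue [3]
  #6 pop 5: in=10011 → 10011 (was 00000); enqueue []
  #7 pop 6: in=00000 → 10111 (was 10000); enqueue [2]
  #8 pop 0: in=10011 → 10011 (was 00000); enqueue []
  #9 pop 3: in=10010 → 10010 (was 00000); enqueue [4,5]
  #10 pop 2: in=10111 → 10111 (was 10011); enqueue [0]
  #11 pop 4: in=10010 → 10010 (no change)
  #12 pop 5: in=10111 → 10011 (no change)
  #13 pop 0: in=10111 → 10111 (was 10011); enqueue [2]
  #14 pop 2: in=10111 → 10111 (no change)

Fixpoint:
  val[0] = 10111
  val[1] = 10011
  val[2] = 10111
  val[3] = 10010
  val[4] = 10010
  val[5] = 10011
  val[6] = 10111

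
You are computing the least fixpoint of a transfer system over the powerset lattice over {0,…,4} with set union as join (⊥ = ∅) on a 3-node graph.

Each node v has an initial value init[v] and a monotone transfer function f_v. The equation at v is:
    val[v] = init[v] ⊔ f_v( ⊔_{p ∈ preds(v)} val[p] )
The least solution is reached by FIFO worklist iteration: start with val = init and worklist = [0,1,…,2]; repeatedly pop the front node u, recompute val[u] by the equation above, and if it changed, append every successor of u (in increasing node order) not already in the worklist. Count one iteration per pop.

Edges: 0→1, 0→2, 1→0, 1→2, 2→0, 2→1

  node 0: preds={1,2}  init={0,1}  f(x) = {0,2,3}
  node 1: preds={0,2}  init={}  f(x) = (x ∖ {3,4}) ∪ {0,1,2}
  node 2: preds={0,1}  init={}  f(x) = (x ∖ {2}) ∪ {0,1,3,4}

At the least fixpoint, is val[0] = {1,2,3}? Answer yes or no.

Worklist (5 pops):
  #1 pop 0: in={} → {0,1,2,3} (was {0,1}); enqueue []
  #2 pop 1: in={0,1,2,3} → {0,1,2} (was {}); enqueue [0]
  #3 pop 2: in={0,1,2,3} → {0,1,3,4} (was {}); enqueue [1]
  #4 pop 0: in={0,1,2,3,4} → {0,1,2,3} (no change)
  #5 pop 1: in={0,1,2,3,4} → {0,1,2} (no change)

Fixpoint:
  val[0] = {0,1,2,3}
  val[1] = {0,1,2}
  val[2] = {0,1,3,4}

no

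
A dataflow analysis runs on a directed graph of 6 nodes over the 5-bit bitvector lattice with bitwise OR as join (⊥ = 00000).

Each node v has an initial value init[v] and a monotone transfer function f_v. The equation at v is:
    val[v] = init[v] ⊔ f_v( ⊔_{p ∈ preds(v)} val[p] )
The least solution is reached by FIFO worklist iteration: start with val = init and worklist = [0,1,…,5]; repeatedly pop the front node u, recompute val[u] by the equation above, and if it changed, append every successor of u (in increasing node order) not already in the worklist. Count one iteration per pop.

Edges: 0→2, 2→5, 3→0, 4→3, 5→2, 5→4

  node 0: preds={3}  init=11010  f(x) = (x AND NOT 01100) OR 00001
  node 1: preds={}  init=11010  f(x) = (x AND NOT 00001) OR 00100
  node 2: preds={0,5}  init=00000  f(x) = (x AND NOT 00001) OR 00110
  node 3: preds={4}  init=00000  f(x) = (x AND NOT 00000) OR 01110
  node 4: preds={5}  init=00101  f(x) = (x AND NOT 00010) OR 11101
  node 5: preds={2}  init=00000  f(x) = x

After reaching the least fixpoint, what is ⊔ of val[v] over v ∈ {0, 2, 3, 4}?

Worklist (11 pops):
  #1 pop 0: in=00000 → 11011 (was 11010); enqueue []
  #2 pop 1: in=00000 → 11110 (was 11010); enqueue []
  #3 pop 2: in=11011 → 11110 (was 00000); enqueue []
  #4 pop 3: in=00101 → 01111 (was 00000); enqueue [0]
  #5 pop 4: in=00000 → 11101 (was 00101); enqueue [3]
  #6 pop 5: in=11110 → 11110 (was 00000); enqueue [2,4]
  #7 pop 0: in=01111 → 11011 (no change)
  #8 pop 3: in=11101 → 11111 (was 01111); enqueue [0]
  #9 pop 2: in=11111 → 11110 (no change)
  #10 pop 4: in=11110 → 11101 (no change)
  #11 pop 0: in=11111 → 11011 (no change)

Fixpoint:
  val[0] = 11011
  val[1] = 11110
  val[2] = 11110
  val[3] = 11111
  val[4] = 11101
  val[5] = 11110

11111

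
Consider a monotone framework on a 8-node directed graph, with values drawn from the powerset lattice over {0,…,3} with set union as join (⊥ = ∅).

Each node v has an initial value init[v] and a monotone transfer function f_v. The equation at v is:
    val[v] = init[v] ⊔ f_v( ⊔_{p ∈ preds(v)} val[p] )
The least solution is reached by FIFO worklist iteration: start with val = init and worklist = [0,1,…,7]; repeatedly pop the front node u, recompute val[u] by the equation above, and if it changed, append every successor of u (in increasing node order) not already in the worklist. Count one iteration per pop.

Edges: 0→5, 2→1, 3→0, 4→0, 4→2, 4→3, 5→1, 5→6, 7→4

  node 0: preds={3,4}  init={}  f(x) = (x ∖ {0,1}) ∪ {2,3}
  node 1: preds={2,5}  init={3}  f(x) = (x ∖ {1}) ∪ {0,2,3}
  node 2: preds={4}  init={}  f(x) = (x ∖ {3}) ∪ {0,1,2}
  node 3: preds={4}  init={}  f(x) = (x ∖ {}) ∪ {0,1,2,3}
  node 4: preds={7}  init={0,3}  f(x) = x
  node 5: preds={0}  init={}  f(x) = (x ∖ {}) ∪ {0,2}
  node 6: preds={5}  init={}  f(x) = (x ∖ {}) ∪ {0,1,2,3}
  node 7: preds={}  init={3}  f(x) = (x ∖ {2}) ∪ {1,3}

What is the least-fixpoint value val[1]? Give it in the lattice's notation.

Iteration log — 14 steps:
  step 1. node 0  ⊔preds={0,3}  new={2,3}  old={}  +wl: 
  step 2. node 1  ⊔preds={}  new={0,2,3}  old={3}  +wl: 
  step 3. node 2  ⊔preds={0,3}  new={0,1,2}  old={}  +wl: 1
  step 4. node 3  ⊔preds={0,3}  new={0,1,2,3}  old={}  +wl: 0
  step 5. node 4  ⊔preds={3}  new={0,3}  stable
  step 6. node 5  ⊔preds={2,3}  new={0,2,3}  old={}  +wl: 
  step 7. node 6  ⊔preds={0,2,3}  new={0,1,2,3}  old={}  +wl: 
  step 8. node 7  ⊔preds={}  new={1,3}  old={3}  +wl: 4
  step 9. node 1  ⊔preds={0,1,2,3}  new={0,2,3}  stable
  step 10. node 0  ⊔preds={0,1,2,3}  new={2,3}  stable
  step 11. node 4  ⊔preds={1,3}  new={0,1,3}  old={0,3}  +wl: 0,2,3
  step 12. node 0  ⊔preds={0,1,2,3}  new={2,3}  stable
  step 13. node 2  ⊔preds={0,1,3}  new={0,1,2}  stable
  step 14. node 3  ⊔preds={0,1,3}  new={0,1,2,3}  stable

Least fixpoint reached:
  node 0: {2,3}
  node 1: {0,2,3}
  node 2: {0,1,2}
  node 3: {0,1,2,3}
  node 4: {0,1,3}
  node 5: {0,2,3}
  node 6: {0,1,2,3}
  node 7: {1,3}

{0,2,3}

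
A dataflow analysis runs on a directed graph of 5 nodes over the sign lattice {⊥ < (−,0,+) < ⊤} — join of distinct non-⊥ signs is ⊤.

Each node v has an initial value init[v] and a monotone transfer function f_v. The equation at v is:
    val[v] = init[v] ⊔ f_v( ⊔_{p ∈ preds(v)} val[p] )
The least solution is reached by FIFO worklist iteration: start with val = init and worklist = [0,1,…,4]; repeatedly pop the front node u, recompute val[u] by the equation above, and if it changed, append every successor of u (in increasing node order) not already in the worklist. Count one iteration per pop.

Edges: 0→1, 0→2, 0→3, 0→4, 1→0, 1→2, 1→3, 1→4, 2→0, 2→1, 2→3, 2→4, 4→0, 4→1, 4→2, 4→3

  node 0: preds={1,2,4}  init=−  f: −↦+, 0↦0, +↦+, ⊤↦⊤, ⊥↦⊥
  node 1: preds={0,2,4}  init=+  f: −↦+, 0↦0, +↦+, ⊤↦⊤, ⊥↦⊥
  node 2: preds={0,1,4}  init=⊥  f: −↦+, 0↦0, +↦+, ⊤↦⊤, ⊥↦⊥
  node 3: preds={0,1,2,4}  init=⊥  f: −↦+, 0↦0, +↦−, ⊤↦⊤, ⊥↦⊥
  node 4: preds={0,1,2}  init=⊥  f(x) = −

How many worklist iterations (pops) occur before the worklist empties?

9

Iteration log — 9 steps:
  step 1. node 0  ⊔preds=+  new=⊤  old=−  +wl: 
  step 2. node 1  ⊔preds=⊤  new=⊤  old=+  +wl: 0
  step 3. node 2  ⊔preds=⊤  new=⊤  old=⊥  +wl: 1
  step 4. node 3  ⊔preds=⊤  new=⊤  old=⊥  +wl: 
  step 5. node 4  ⊔preds=⊤  new=−  old=⊥  +wl: 2,3
  step 6. node 0  ⊔preds=⊤  new=⊤  stable
  step 7. node 1  ⊔preds=⊤  new=⊤  stable
  step 8. node 2  ⊔preds=⊤  new=⊤  stable
  step 9. node 3  ⊔preds=⊤  new=⊤  stable

Least fixpoint reached:
  node 0: ⊤
  node 1: ⊤
  node 2: ⊤
  node 3: ⊤
  node 4: −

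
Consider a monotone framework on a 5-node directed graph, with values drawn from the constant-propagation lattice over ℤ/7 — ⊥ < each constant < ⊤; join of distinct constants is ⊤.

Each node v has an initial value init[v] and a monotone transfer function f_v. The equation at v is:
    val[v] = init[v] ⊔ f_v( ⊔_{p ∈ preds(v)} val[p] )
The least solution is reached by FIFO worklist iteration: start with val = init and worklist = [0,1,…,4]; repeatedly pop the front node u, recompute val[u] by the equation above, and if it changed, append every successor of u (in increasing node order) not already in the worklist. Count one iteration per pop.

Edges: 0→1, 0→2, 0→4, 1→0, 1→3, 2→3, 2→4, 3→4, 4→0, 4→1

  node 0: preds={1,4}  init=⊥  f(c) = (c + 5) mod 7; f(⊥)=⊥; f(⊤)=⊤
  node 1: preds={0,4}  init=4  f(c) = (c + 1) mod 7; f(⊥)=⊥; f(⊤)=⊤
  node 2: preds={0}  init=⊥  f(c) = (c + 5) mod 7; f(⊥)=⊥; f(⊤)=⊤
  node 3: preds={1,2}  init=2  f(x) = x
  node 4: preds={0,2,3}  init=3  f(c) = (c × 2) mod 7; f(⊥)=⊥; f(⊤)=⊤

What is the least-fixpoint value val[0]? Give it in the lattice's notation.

Trace (7 dequeues):
  [1] u=0 | in ⊤ | out ⊤ | prev ⊥ | push {}
  [2] u=1 | in ⊤ | out ⊤ | prev 4 | push {0}
  [3] u=2 | in ⊤ | out ⊤ | prev ⊥ | push {}
  [4] u=3 | in ⊤ | out ⊤ | prev 2 | push {}
  [5] u=4 | in ⊤ | out ⊤ | prev 3 | push {1}
  [6] u=0 | in ⊤ | out ⊤ | ==
  [7] u=1 | in ⊤ | out ⊤ | ==

Converged values:
  [0] ⊤
  [1] ⊤
  [2] ⊤
  [3] ⊤
  [4] ⊤

⊤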